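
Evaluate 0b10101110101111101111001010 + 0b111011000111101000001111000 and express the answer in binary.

Add column by column in base 2, right to left:
  0+0 = 0
  1+0 = 1
  0+0 = 0
  1+1 = 0 carry 1
  0+1+1 = 0 carry 1
  0+1+1 = 0 carry 1
  1+1+1 = 1 carry 1
  1+0+1 = 0 carry 1
  1+0+1 = 0 carry 1
  1+0+1 = 0 carry 1
  0+0+1 = 1
  1+0 = 1
  1+1 = 0 carry 1
  1+0+1 = 0 carry 1
  1+1+1 = 1 carry 1
  1+1+1 = 1 carry 1
  0+1+1 = 0 carry 1
  1+1+1 = 1 carry 1
  0+0+1 = 1
  1+0 = 1
  1+0 = 1
  1+1 = 0 carry 1
  0+1+1 = 0 carry 1
  1+0+1 = 0 carry 1
  0+1+1 = 0 carry 1
  1+1+1 = 1 carry 1
  0+1+1 = 0 carry 1
  final carry 1

0b1010000111101100110001000010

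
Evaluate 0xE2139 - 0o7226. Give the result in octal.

0o3411243

0xE2139 = 0o3420471 in octal.
Subtract column by column in base 8:
  1-6 → 3 (borrow)
  7-2-1 → 4
  4-2 → 2
  0-7 → 1 (borrow)
  2-0-1 → 1
  4-0 → 4
  3-0 → 3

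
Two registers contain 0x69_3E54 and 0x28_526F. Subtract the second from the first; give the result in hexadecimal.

0x40EBE5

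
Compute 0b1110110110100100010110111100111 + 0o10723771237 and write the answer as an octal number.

0o27610420206

0b1110110110100100010110111100111 = 0o16664426747 in octal.
Add column by column in base 8, right to left:
  7+7 = 6 carry 1
  4+3+1 = 0 carry 1
  7+2+1 = 2 carry 1
  6+1+1 = 0 carry 1
  2+7+1 = 2 carry 1
  4+7+1 = 4 carry 1
  4+3+1 = 0 carry 1
  6+2+1 = 1 carry 1
  6+7+1 = 6 carry 1
  6+0+1 = 7
  1+1 = 2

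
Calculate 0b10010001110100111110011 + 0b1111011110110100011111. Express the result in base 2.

0b100001101101011100010010

Add column by column in base 2, right to left:
  1+1 = 0 carry 1
  1+1+1 = 1 carry 1
  0+1+1 = 0 carry 1
  0+1+1 = 0 carry 1
  1+1+1 = 1 carry 1
  1+0+1 = 0 carry 1
  1+0+1 = 0 carry 1
  1+0+1 = 0 carry 1
  1+1+1 = 1 carry 1
  0+0+1 = 1
  0+1 = 1
  1+1 = 0 carry 1
  0+0+1 = 1
  1+1 = 0 carry 1
  1+1+1 = 1 carry 1
  1+1+1 = 1 carry 1
  0+1+1 = 0 carry 1
  0+0+1 = 1
  0+1 = 1
  1+1 = 0 carry 1
  0+1+1 = 0 carry 1
  0+1+1 = 0 carry 1
  1+0+1 = 0 carry 1
  final carry 1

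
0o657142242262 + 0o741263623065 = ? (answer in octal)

Add column by column in base 8, right to left:
  2+5 = 7
  6+6 = 4 carry 1
  2+0+1 = 3
  2+3 = 5
  4+2 = 6
  2+6 = 0 carry 1
  2+3+1 = 6
  4+6 = 2 carry 1
  1+2+1 = 4
  7+1 = 0 carry 1
  5+4+1 = 2 carry 1
  6+7+1 = 6 carry 1
  final carry 1

0o1620426065347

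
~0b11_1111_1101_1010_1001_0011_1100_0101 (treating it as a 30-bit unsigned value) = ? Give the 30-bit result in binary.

Invert each bit: 111111110110101001001111000101 → 000000001001010110110000111010.

0b000000001001010110110000111010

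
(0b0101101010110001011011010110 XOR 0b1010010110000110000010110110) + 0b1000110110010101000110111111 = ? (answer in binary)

0b11000110011001100100000011111

First 0b0101101010110001011011010110 XOR 0b1010010110000110000010110110 = 0b1111111100110111011001100000.
Add column by column in base 2, right to left:
  0+1 = 1
  0+1 = 1
  0+1 = 1
  0+1 = 1
  0+1 = 1
  1+1 = 0 carry 1
  1+0+1 = 0 carry 1
  0+1+1 = 0 carry 1
  0+1+1 = 0 carry 1
  1+0+1 = 0 carry 1
  1+0+1 = 0 carry 1
  0+0+1 = 1
  1+1 = 0 carry 1
  1+0+1 = 0 carry 1
  1+1+1 = 1 carry 1
  0+0+1 = 1
  1+1 = 0 carry 1
  1+0+1 = 0 carry 1
  0+0+1 = 1
  0+1 = 1
  1+1 = 0 carry 1
  1+0+1 = 0 carry 1
  1+1+1 = 1 carry 1
  1+1+1 = 1 carry 1
  1+0+1 = 0 carry 1
  1+0+1 = 0 carry 1
  1+0+1 = 0 carry 1
  1+1+1 = 1 carry 1
  final carry 1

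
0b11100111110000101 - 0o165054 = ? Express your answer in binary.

0o165054 = 0b1110101000101100 in binary.
Subtract column by column in base 2:
  1-0 → 1
  0-0 → 0
  1-1 → 0
  0-1 → 1 (borrow)
  0-0-1 → 1 (borrow)
  0-1-1 → 0 (borrow)
  0-0-1 → 1 (borrow)
  1-0-1 → 0
  1-0 → 1
  1-1 → 0
  1-0 → 1
  1-1 → 0
  0-0 → 0
  0-1 → 1 (borrow)
  1-1-1 → 1 (borrow)
  1-1-1 → 1 (borrow)
  1-0-1 → 0

0b1110010101011001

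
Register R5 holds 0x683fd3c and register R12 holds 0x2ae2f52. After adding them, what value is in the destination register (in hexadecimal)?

0x9322c8e

Add column by column in base 16, right to left:
  c+2 = e
  3+5 = 8
  d+f = c carry 1
  f+2+1 = 2 carry 1
  3+e+1 = 2 carry 1
  8+a+1 = 3 carry 1
  6+2+1 = 9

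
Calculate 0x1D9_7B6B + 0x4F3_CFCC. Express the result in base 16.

0x6CD4B37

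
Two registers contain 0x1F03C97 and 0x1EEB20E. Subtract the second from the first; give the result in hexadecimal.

0x18A89

Subtract column by column in base 16:
  7-E → 9 (borrow)
  9-0-1 → 8
  C-2 → A
  3-B → 8 (borrow)
  0-E-1 → 1 (borrow)
  F-E-1 → 0
  1-1 → 0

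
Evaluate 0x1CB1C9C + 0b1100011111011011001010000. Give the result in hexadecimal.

0x35AD2EC

0b1100011111011011001010000 = 0x18FB650 in hexadecimal.
Add column by column in base 16, right to left:
  C+0 = C
  9+5 = E
  C+6 = 2 carry 1
  1+B+1 = D
  B+F = A carry 1
  C+8+1 = 5 carry 1
  1+1+1 = 3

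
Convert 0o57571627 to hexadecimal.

0xbef397

Each octal digit is 3 bits: 5=101 7=111 5=101 7=111 1=001 6=110 2=010 7=111.
Group the bits into nibbles: 1011 1110 1111 0011 1001 0111 → bef397.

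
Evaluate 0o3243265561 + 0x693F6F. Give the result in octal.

0o3275525340

0x693F6F = 0o32237557 in octal.
Add column by column in base 8, right to left:
  1+7 = 0 carry 1
  6+5+1 = 4 carry 1
  5+5+1 = 3 carry 1
  5+7+1 = 5 carry 1
  6+3+1 = 2 carry 1
  2+2+1 = 5
  3+2 = 5
  4+3 = 7
  2+0 = 2
  3+0 = 3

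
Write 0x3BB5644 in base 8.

Expand each hex digit to 4 bits: 3=0011 B=1011 B=1011 5=0101 6=0110 4=0100 4=0100.
Group the bits in threes: 011 101 110 110 101 011 001 000 100 → 356653104.

0o356653104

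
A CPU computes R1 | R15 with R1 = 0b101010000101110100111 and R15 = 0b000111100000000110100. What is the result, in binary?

0b101111100101110110111

OR bit by bit (1 where either bit is 1):
  101010000101110100111
| 000111100000000110100
= 101111100101110110111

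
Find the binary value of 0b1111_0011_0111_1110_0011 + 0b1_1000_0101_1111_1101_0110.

Add column by column in base 2, right to left:
  1+0 = 1
  1+1 = 0 carry 1
  0+1+1 = 0 carry 1
  0+0+1 = 1
  0+1 = 1
  1+0 = 1
  1+1 = 0 carry 1
  1+1+1 = 1 carry 1
  1+1+1 = 1 carry 1
  1+1+1 = 1 carry 1
  1+1+1 = 1 carry 1
  0+1+1 = 0 carry 1
  1+1+1 = 1 carry 1
  1+0+1 = 0 carry 1
  0+1+1 = 0 carry 1
  0+0+1 = 1
  1+0 = 1
  1+0 = 1
  1+0 = 1
  1+1 = 0 carry 1
  0+1+1 = 0 carry 1
  final carry 1

0b1001111001011110111001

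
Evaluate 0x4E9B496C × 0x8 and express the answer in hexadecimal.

0x274DA4B60

Multiply each base-16 digit by 8, carrying:
  C×8 = 96 → write 0 carry 6
  6×8+6 = 54 → write 6 carry 3
  9×8+3 = 75 → write B carry 4
  4×8+4 = 36 → write 4 carry 2
  B×8+2 = 90 → write A carry 5
  9×8+5 = 77 → write D carry 4
  E×8+4 = 116 → write 4 carry 7
  4×8+7 = 39 → write 7 carry 2
  remaining carry: 2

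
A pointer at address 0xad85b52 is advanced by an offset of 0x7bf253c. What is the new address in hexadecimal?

0x1297808e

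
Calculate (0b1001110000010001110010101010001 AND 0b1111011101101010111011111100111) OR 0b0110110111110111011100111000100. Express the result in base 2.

0b1111110111110111111110111000101

0b1001110000010001110010101010001 AND 0b1111011101101010111011111100111 = 0b1001010000000000110010101000001.
Then OR with 0b0110110111110111011100111000100.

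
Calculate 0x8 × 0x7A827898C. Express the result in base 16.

Multiply each base-16 digit by 8, carrying:
  C×8 = 96 → write 0 carry 6
  8×8+6 = 70 → write 6 carry 4
  9×8+4 = 76 → write C carry 4
  8×8+4 = 68 → write 4 carry 4
  7×8+4 = 60 → write C carry 3
  2×8+3 = 19 → write 3 carry 1
  8×8+1 = 65 → write 1 carry 4
  A×8+4 = 84 → write 4 carry 5
  7×8+5 = 61 → write D carry 3
  remaining carry: 3

0x3D413C4C60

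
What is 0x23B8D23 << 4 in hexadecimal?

0x23B8D230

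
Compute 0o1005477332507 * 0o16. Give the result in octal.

Multiply each base-8 digit by 14, carrying:
  7×14 = 98 → write 2 carry 12
  0×14+12 = 12 → write 4 carry 1
  5×14+1 = 71 → write 7 carry 8
  2×14+8 = 36 → write 4 carry 4
  3×14+4 = 46 → write 6 carry 5
  3×14+5 = 47 → write 7 carry 5
  7×14+5 = 103 → write 7 carry 12
  7×14+12 = 110 → write 6 carry 13
  4×14+13 = 69 → write 5 carry 8
  5×14+8 = 78 → write 6 carry 9
  0×14+9 = 9 → write 1 carry 1
  0×14+1 = 1 → write 1
  1×14 = 14 → write 6 carry 1
  remaining carry: 1

0o16116567764742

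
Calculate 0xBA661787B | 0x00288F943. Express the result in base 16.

OR each hex digit independently (no carries):
  B|0=B, A|0=A, 6|2=6, 6|8=E, 1|8=9, 7|F=F, 8|9=9, 7|4=7, B|3=B

0xBA6E9F97B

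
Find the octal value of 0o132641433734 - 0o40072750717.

0o72546463015

Subtract column by column in base 8:
  4-7 → 5 (borrow)
  3-1-1 → 1
  7-7 → 0
  3-0 → 3
  3-5 → 6 (borrow)
  4-7-1 → 4 (borrow)
  1-2-1 → 6 (borrow)
  4-7-1 → 4 (borrow)
  6-0-1 → 5
  2-0 → 2
  3-4 → 7 (borrow)
  1-0-1 → 0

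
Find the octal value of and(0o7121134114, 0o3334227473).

0o3120024010

AND each oct digit independently (no carries):
  7&3=3, 1&3=1, 2&3=2, 1&4=0, 1&2=0, 3&2=2, 4&7=4, 1&4=0, 1&7=1, 4&3=0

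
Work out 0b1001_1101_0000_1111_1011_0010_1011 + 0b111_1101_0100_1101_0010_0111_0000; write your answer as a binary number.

0b10001101001011100110110011011

Add column by column in base 2, right to left:
  1+0 = 1
  1+0 = 1
  0+0 = 0
  1+0 = 1
  0+1 = 1
  1+1 = 0 carry 1
  0+1+1 = 0 carry 1
  0+0+1 = 1
  1+0 = 1
  1+1 = 0 carry 1
  0+0+1 = 1
  1+0 = 1
  1+1 = 0 carry 1
  1+0+1 = 0 carry 1
  1+1+1 = 1 carry 1
  1+1+1 = 1 carry 1
  0+0+1 = 1
  0+0 = 0
  0+1 = 1
  0+0 = 0
  1+1 = 0 carry 1
  0+0+1 = 1
  1+1 = 0 carry 1
  1+1+1 = 1 carry 1
  1+1+1 = 1 carry 1
  0+1+1 = 0 carry 1
  0+1+1 = 0 carry 1
  1+0+1 = 0 carry 1
  final carry 1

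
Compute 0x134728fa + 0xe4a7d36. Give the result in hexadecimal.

Add column by column in base 16, right to left:
  a+6 = 0 carry 1
  f+3+1 = 3 carry 1
  8+d+1 = 6 carry 1
  2+7+1 = a
  7+a = 1 carry 1
  4+4+1 = 9
  3+e = 1 carry 1
  1+0+1 = 2

0x2191a630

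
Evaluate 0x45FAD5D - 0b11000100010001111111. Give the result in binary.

0x45FAD5D = 0b100010111111010110101011101 in binary.
Subtract column by column in base 2:
  1-1 → 0
  0-1 → 1 (borrow)
  1-1-1 → 1 (borrow)
  1-1-1 → 1 (borrow)
  1-1-1 → 1 (borrow)
  0-1-1 → 0 (borrow)
  1-1-1 → 1 (borrow)
  0-0-1 → 1 (borrow)
  1-0-1 → 0
  0-0 → 0
  1-1 → 0
  1-0 → 1
  0-0 → 0
  1-0 → 1
  0-1 → 1 (borrow)
  1-0-1 → 0
  1-0 → 1
  1-0 → 1
  1-1 → 0
  1-1 → 0
  1-0 → 1
  0-0 → 0
  1-0 → 1
  0-0 → 0
  0-0 → 0
  0-0 → 0
  1-0 → 1

0b100010100110110100011011110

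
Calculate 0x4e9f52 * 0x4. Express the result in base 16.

0x13a7d48

Multiply each base-16 digit by 4, carrying:
  2×4 = 8 → write 8
  5×4 = 20 → write 4 carry 1
  f×4+1 = 61 → write d carry 3
  9×4+3 = 39 → write 7 carry 2
  e×4+2 = 58 → write a carry 3
  4×4+3 = 19 → write 3 carry 1
  remaining carry: 1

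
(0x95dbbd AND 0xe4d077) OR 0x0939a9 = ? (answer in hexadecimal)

0x8df9bd

0x95dbbd AND 0xe4d077 = 0x84d035.
Then OR with 0x0939a9.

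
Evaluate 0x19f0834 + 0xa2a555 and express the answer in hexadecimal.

Add column by column in base 16, right to left:
  4+5 = 9
  3+5 = 8
  8+5 = d
  0+a = a
  f+2 = 1 carry 1
  9+a+1 = 4 carry 1
  1+0+1 = 2

0x241ad89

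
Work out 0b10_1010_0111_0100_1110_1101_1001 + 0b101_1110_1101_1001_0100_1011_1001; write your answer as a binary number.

0b1000100101001110001110010010

Add column by column in base 2, right to left:
  1+1 = 0 carry 1
  0+0+1 = 1
  0+0 = 0
  1+1 = 0 carry 1
  1+1+1 = 1 carry 1
  0+1+1 = 0 carry 1
  1+0+1 = 0 carry 1
  1+1+1 = 1 carry 1
  0+0+1 = 1
  1+0 = 1
  1+1 = 0 carry 1
  1+0+1 = 0 carry 1
  0+1+1 = 0 carry 1
  0+0+1 = 1
  1+0 = 1
  0+1 = 1
  1+1 = 0 carry 1
  1+0+1 = 0 carry 1
  1+1+1 = 1 carry 1
  0+1+1 = 0 carry 1
  0+0+1 = 1
  1+1 = 0 carry 1
  0+1+1 = 0 carry 1
  1+1+1 = 1 carry 1
  0+1+1 = 0 carry 1
  1+0+1 = 0 carry 1
  0+1+1 = 0 carry 1
  final carry 1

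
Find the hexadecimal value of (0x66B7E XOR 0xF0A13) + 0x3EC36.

First 0x66B7E XOR 0xF0A13 = 0x9616D.
Add column by column in base 16, right to left:
  D+6 = 3 carry 1
  6+3+1 = A
  1+C = D
  6+E = 4 carry 1
  9+3+1 = D

0xD4DA3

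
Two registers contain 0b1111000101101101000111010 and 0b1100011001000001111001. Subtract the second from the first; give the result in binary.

0b1101100010100100111000001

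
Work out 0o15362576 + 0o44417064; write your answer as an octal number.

0o62001662

Add column by column in base 8, right to left:
  6+4 = 2 carry 1
  7+6+1 = 6 carry 1
  5+0+1 = 6
  2+7 = 1 carry 1
  6+1+1 = 0 carry 1
  3+4+1 = 0 carry 1
  5+4+1 = 2 carry 1
  1+4+1 = 6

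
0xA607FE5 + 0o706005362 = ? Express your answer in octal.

0o2136105327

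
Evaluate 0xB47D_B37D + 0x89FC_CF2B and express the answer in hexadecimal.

Add column by column in base 16, right to left:
  D+B = 8 carry 1
  7+2+1 = A
  3+F = 2 carry 1
  B+C+1 = 8 carry 1
  D+C+1 = A carry 1
  7+F+1 = 7 carry 1
  4+9+1 = E
  B+8 = 3 carry 1
  final carry 1

0x13E7A82A8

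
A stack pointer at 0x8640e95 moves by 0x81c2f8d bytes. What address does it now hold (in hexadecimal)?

0x10803e22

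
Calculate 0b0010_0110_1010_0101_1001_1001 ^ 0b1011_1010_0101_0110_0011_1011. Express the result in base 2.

0b100111001111001110100010

XOR bit by bit (1 where the bits differ):
  001001101010010110011001
^ 101110100101011000111011
= 100111001111001110100010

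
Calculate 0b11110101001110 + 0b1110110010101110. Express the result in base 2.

Add column by column in base 2, right to left:
  0+0 = 0
  1+1 = 0 carry 1
  1+1+1 = 1 carry 1
  1+1+1 = 1 carry 1
  0+0+1 = 1
  0+1 = 1
  1+0 = 1
  0+1 = 1
  1+0 = 1
  0+0 = 0
  1+1 = 0 carry 1
  1+1+1 = 1 carry 1
  1+0+1 = 0 carry 1
  1+1+1 = 1 carry 1
  0+1+1 = 0 carry 1
  0+1+1 = 0 carry 1
  final carry 1

0b10010100111111100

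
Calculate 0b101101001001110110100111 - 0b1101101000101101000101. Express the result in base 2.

Subtract column by column in base 2:
  1-1 → 0
  1-0 → 1
  1-1 → 0
  0-0 → 0
  0-0 → 0
  1-0 → 1
  0-1 → 1 (borrow)
  1-0-1 → 0
  1-1 → 0
  0-1 → 1 (borrow)
  1-0-1 → 0
  1-1 → 0
  1-0 → 1
  0-0 → 0
  0-0 → 0
  1-1 → 0
  0-0 → 0
  0-1 → 1 (borrow)
  1-1-1 → 1 (borrow)
  0-0-1 → 1 (borrow)
  1-1-1 → 1 (borrow)
  1-1-1 → 1 (borrow)
  0-0-1 → 1 (borrow)
  1-0-1 → 0

0b11111100001001001100010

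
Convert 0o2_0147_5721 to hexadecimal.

0x2067BD1

Each octal digit is 3 bits: 2=010 0=000 1=001 4=100 7=111 5=101 7=111 2=010 1=001.
Group the bits into nibbles: 0010 0000 0110 0111 1011 1101 0001 → 2067BD1.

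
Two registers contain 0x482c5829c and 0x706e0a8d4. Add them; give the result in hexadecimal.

0xb89a62b70

Add column by column in base 16, right to left:
  c+4 = 0 carry 1
  9+d+1 = 7 carry 1
  2+8+1 = b
  8+a = 2 carry 1
  5+0+1 = 6
  c+e = a carry 1
  2+6+1 = 9
  8+0 = 8
  4+7 = b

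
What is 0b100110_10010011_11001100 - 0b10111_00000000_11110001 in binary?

Subtract column by column in base 2:
  0-1 → 1 (borrow)
  0-0-1 → 1 (borrow)
  1-0-1 → 0
  1-0 → 1
  0-1 → 1 (borrow)
  0-1-1 → 0 (borrow)
  1-1-1 → 1 (borrow)
  1-1-1 → 1 (borrow)
  1-0-1 → 0
  1-0 → 1
  0-0 → 0
  0-0 → 0
  1-0 → 1
  0-0 → 0
  0-0 → 0
  1-0 → 1
  0-1 → 1 (borrow)
  1-1-1 → 1 (borrow)
  1-1-1 → 1 (borrow)
  0-0-1 → 1 (borrow)
  0-1-1 → 0 (borrow)
  1-0-1 → 0

0b11111001001011011011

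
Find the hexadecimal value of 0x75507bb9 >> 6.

0x1d541ee

6 bits is not a whole number of base-16 digits; in binary: 1110101010100000111101110111001 >> 6 = 1110101010100000111101110.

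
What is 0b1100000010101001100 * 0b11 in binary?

0b100100000111111100100

Multiply each base-2 digit by 3, carrying:
  0×3 = 0 → write 0
  0×3 = 0 → write 0
  1×3 = 3 → write 1 carry 1
  1×3+1 = 4 → write 0 carry 2
  0×3+2 = 2 → write 0 carry 1
  0×3+1 = 1 → write 1
  1×3 = 3 → write 1 carry 1
  0×3+1 = 1 → write 1
  1×3 = 3 → write 1 carry 1
  0×3+1 = 1 → write 1
  1×3 = 3 → write 1 carry 1
  0×3+1 = 1 → write 1
  0×3 = 0 → write 0
  0×3 = 0 → write 0
  0×3 = 0 → write 0
  0×3 = 0 → write 0
  0×3 = 0 → write 0
  1×3 = 3 → write 1 carry 1
  1×3+1 = 4 → write 0 carry 2
  remaining carry: 10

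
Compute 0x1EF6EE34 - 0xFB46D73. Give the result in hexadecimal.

0xF4280C1

Subtract column by column in base 16:
  4-3 → 1
  3-7 → C (borrow)
  E-D-1 → 0
  E-6 → 8
  6-4 → 2
  F-B → 4
  E-F → F (borrow)
  1-0-1 → 0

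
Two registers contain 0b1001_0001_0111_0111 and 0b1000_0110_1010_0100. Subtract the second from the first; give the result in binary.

0b101011010011

Subtract column by column in base 2:
  1-0 → 1
  1-0 → 1
  1-1 → 0
  0-0 → 0
  1-0 → 1
  1-1 → 0
  1-0 → 1
  0-1 → 1 (borrow)
  1-0-1 → 0
  0-1 → 1 (borrow)
  0-1-1 → 0 (borrow)
  0-0-1 → 1 (borrow)
  1-0-1 → 0
  0-0 → 0
  0-0 → 0
  1-1 → 0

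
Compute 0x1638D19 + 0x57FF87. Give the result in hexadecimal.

0x1BB8CA0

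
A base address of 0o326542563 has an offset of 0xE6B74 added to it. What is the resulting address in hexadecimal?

0x36930E7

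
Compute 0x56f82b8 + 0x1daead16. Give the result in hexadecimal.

Add column by column in base 16, right to left:
  8+6 = e
  b+1 = c
  2+d = f
  8+a = 2 carry 1
  f+e+1 = e carry 1
  6+a+1 = 1 carry 1
  5+d+1 = 3 carry 1
  0+1+1 = 2

0x231e2fce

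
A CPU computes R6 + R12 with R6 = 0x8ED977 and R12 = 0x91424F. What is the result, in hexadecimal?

Add column by column in base 16, right to left:
  7+F = 6 carry 1
  7+4+1 = C
  9+2 = B
  D+4 = 1 carry 1
  E+1+1 = 0 carry 1
  8+9+1 = 2 carry 1
  final carry 1

0x1201BC6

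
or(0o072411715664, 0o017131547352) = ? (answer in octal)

0o077531757776

OR each oct digit independently (no carries):
  0|0=0, 7|1=7, 2|7=7, 4|1=5, 1|3=3, 1|1=1, 7|5=7, 1|4=5, 5|7=7, 6|3=7, 6|5=7, 4|2=6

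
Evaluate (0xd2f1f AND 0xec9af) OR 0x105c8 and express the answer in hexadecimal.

0xd0dcf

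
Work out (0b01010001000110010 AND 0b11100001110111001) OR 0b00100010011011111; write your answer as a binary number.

0b01010001000110010 AND 0b11100001110111001 = 0b01000001000110000.
Then OR with 0b00100010011011111.

0b1100011011111111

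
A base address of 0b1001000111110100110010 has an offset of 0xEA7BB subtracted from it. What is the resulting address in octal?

0b1001000111110100110010 = 0o11076462 in octal.
0xEA7BB = 0o3523673 in octal.
Subtract column by column in base 8:
  2-3 → 7 (borrow)
  6-7-1 → 6 (borrow)
  4-6-1 → 5 (borrow)
  6-3-1 → 2
  7-2 → 5
  0-5 → 3 (borrow)
  1-3-1 → 5 (borrow)
  1-0-1 → 0

0o5352567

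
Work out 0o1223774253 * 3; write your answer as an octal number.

Multiply each base-8 digit by 3, carrying:
  3×3 = 9 → write 1 carry 1
  5×3+1 = 16 → write 0 carry 2
  2×3+2 = 8 → write 0 carry 1
  4×3+1 = 13 → write 5 carry 1
  7×3+1 = 22 → write 6 carry 2
  7×3+2 = 23 → write 7 carry 2
  3×3+2 = 11 → write 3 carry 1
  2×3+1 = 7 → write 7
  2×3 = 6 → write 6
  1×3 = 3 → write 3

0o3673765001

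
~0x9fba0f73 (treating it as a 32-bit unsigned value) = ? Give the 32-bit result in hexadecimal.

Each hex digit d becomes f−d:
  9→6, f→0, b→4, a→5, 0→f, f→0, 7→8, 3→c

0x6045f08c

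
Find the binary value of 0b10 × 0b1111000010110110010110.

Multiply each base-2 digit by 2, carrying:
  0×2 = 0 → write 0
  1×2 = 2 → write 0 carry 1
  1×2+1 = 3 → write 1 carry 1
  0×2+1 = 1 → write 1
  1×2 = 2 → write 0 carry 1
  0×2+1 = 1 → write 1
  0×2 = 0 → write 0
  1×2 = 2 → write 0 carry 1
  1×2+1 = 3 → write 1 carry 1
  0×2+1 = 1 → write 1
  1×2 = 2 → write 0 carry 1
  1×2+1 = 3 → write 1 carry 1
  0×2+1 = 1 → write 1
  1×2 = 2 → write 0 carry 1
  0×2+1 = 1 → write 1
  0×2 = 0 → write 0
  0×2 = 0 → write 0
  0×2 = 0 → write 0
  1×2 = 2 → write 0 carry 1
  1×2+1 = 3 → write 1 carry 1
  1×2+1 = 3 → write 1 carry 1
  1×2+1 = 3 → write 1 carry 1
  remaining carry: 1

0b11110000101101100101100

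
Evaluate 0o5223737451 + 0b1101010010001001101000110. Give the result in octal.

0o5376151157

0b1101010010001001101000110 = 0o152211506 in octal.
Add column by column in base 8, right to left:
  1+6 = 7
  5+0 = 5
  4+5 = 1 carry 1
  7+1+1 = 1 carry 1
  3+1+1 = 5
  7+2 = 1 carry 1
  3+2+1 = 6
  2+5 = 7
  2+1 = 3
  5+0 = 5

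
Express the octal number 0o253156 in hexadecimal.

0x1566E

Each octal digit is 3 bits: 2=010 5=101 3=011 1=001 5=101 6=110.
Group the bits into nibbles: 0001 0101 0110 0110 1110 → 1566E.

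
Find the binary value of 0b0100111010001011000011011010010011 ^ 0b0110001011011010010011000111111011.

0b0010110001010001010000011101101000

XOR bit by bit (1 where the bits differ):
  0100111010001011000011011010010011
^ 0110001011011010010011000111111011
= 0010110001010001010000011101101000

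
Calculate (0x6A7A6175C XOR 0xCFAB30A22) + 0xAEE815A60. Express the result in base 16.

0x154B9677DE

First 0x6A7A6175C XOR 0xCFAB30A22 = 0xA5D151D7E.
Add column by column in base 16, right to left:
  E+0 = E
  7+6 = D
  D+A = 7 carry 1
  1+5+1 = 7
  5+1 = 6
  1+8 = 9
  D+E = B carry 1
  5+E+1 = 4 carry 1
  A+A+1 = 5 carry 1
  final carry 1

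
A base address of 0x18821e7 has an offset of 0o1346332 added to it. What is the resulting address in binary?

0x18821e7 = 0b1100010000010000111100111 in binary.
0o1346332 = 0b1011100110011011010 in binary.
Add column by column in base 2, right to left:
  1+0 = 1
  1+1 = 0 carry 1
  1+0+1 = 0 carry 1
  0+1+1 = 0 carry 1
  0+1+1 = 0 carry 1
  1+0+1 = 0 carry 1
  1+1+1 = 1 carry 1
  1+1+1 = 1 carry 1
  1+0+1 = 0 carry 1
  0+0+1 = 1
  0+1 = 1
  0+1 = 1
  0+0 = 0
  1+0 = 1
  0+1 = 1
  0+1 = 1
  0+1 = 1
  0+0 = 0
  0+1 = 1
  1+0 = 1
  0+0 = 0
  0+0 = 0
  0+0 = 0
  1+0 = 1
  1+0 = 1

0b1100011011110111011000001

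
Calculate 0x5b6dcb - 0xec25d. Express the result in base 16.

Subtract column by column in base 16:
  b-d → e (borrow)
  c-5-1 → 6
  d-2 → b
  6-c → a (borrow)
  b-e-1 → c (borrow)
  5-0-1 → 4

0x4cab6e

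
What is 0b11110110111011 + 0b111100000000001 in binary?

0b1011010110111100

Add column by column in base 2, right to left:
  1+1 = 0 carry 1
  1+0+1 = 0 carry 1
  0+0+1 = 1
  1+0 = 1
  1+0 = 1
  1+0 = 1
  0+0 = 0
  1+0 = 1
  1+0 = 1
  0+0 = 0
  1+0 = 1
  1+1 = 0 carry 1
  1+1+1 = 1 carry 1
  1+1+1 = 1 carry 1
  0+1+1 = 0 carry 1
  final carry 1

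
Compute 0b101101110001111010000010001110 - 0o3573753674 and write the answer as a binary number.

0o3573753674 = 0b11101111011111101011110111100 in binary.
Subtract column by column in base 2:
  0-0 → 0
  1-0 → 1
  1-1 → 0
  1-1 → 0
  0-1 → 1 (borrow)
  0-1-1 → 0 (borrow)
  0-0-1 → 1 (borrow)
  1-1-1 → 1 (borrow)
  0-1-1 → 0 (borrow)
  0-1-1 → 0 (borrow)
  0-1-1 → 0 (borrow)
  0-0-1 → 1 (borrow)
  0-1-1 → 0 (borrow)
  1-0-1 → 0
  0-1 → 1 (borrow)
  1-1-1 → 1 (borrow)
  1-1-1 → 1 (borrow)
  1-1-1 → 1 (borrow)
  1-1-1 → 1 (borrow)
  0-1-1 → 0 (borrow)
  0-0-1 → 1 (borrow)
  0-1-1 → 0 (borrow)
  1-1-1 → 1 (borrow)
  1-1-1 → 1 (borrow)
  1-1-1 → 1 (borrow)
  0-0-1 → 1 (borrow)
  1-1-1 → 1 (borrow)
  1-1-1 → 1 (borrow)
  0-1-1 → 0 (borrow)
  1-0-1 → 0

0b1111110101111100100011010010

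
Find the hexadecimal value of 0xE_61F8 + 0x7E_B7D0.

0x8D19C8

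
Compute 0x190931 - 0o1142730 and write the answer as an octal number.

0o5041531

0x190931 = 0o6204461 in octal.
Subtract column by column in base 8:
  1-0 → 1
  6-3 → 3
  4-7 → 5 (borrow)
  4-2-1 → 1
  0-4 → 4 (borrow)
  2-1-1 → 0
  6-1 → 5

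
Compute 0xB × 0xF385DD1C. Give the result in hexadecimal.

Multiply each base-16 digit by 11, carrying:
  C×11 = 132 → write 4 carry 8
  1×11+8 = 19 → write 3 carry 1
  D×11+1 = 144 → write 0 carry 9
  D×11+9 = 152 → write 8 carry 9
  5×11+9 = 64 → write 0 carry 4
  8×11+4 = 92 → write C carry 5
  3×11+5 = 38 → write 6 carry 2
  F×11+2 = 167 → write 7 carry 10
  remaining carry: A

0xA76C08034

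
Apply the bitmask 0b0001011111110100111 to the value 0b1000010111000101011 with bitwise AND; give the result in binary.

AND bit by bit (1 only where both bits are 1):
  1000010111000101011
& 0001011111110100111
= 0000010111000100011

0b0000010111000100011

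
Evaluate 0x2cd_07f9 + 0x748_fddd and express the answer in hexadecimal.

0xa1605d6

Add column by column in base 16, right to left:
  9+d = 6 carry 1
  f+d+1 = d carry 1
  7+d+1 = 5 carry 1
  0+f+1 = 0 carry 1
  d+8+1 = 6 carry 1
  c+4+1 = 1 carry 1
  2+7+1 = a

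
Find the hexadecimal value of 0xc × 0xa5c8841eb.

Multiply each base-16 digit by 12, carrying:
  b×12 = 132 → write 4 carry 8
  e×12+8 = 176 → write 0 carry 11
  1×12+11 = 23 → write 7 carry 1
  4×12+1 = 49 → write 1 carry 3
  8×12+3 = 99 → write 3 carry 6
  8×12+6 = 102 → write 6 carry 6
  c×12+6 = 150 → write 6 carry 9
  5×12+9 = 69 → write 5 carry 4
  a×12+4 = 124 → write c carry 7
  remaining carry: 7

0x7c56631704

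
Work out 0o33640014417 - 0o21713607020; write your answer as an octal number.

0o11724205377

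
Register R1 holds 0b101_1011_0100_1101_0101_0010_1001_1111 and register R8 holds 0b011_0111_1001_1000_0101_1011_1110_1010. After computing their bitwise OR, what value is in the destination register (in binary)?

0b1111111110111010101101111111111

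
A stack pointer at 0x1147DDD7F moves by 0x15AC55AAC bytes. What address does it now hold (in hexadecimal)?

Add column by column in base 16, right to left:
  F+C = B carry 1
  7+A+1 = 2 carry 1
  D+A+1 = 8 carry 1
  D+5+1 = 3 carry 1
  D+5+1 = 3 carry 1
  7+C+1 = 4 carry 1
  4+A+1 = F
  1+5 = 6
  1+1 = 2

0x26F43382B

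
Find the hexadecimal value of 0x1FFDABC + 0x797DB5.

Add column by column in base 16, right to left:
  C+5 = 1 carry 1
  B+B+1 = 7 carry 1
  A+D+1 = 8 carry 1
  D+7+1 = 5 carry 1
  F+9+1 = 9 carry 1
  F+7+1 = 7 carry 1
  1+0+1 = 2

0x2795871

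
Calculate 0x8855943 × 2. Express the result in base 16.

Multiply each base-16 digit by 2, carrying:
  3×2 = 6 → write 6
  4×2 = 8 → write 8
  9×2 = 18 → write 2 carry 1
  5×2+1 = 11 → write B
  5×2 = 10 → write A
  8×2 = 16 → write 0 carry 1
  8×2+1 = 17 → write 1 carry 1
  remaining carry: 1

0x110AB286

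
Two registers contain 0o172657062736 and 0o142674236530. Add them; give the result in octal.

0o335553321466

Add column by column in base 8, right to left:
  6+0 = 6
  3+3 = 6
  7+5 = 4 carry 1
  2+6+1 = 1 carry 1
  6+3+1 = 2 carry 1
  0+2+1 = 3
  7+4 = 3 carry 1
  5+7+1 = 5 carry 1
  6+6+1 = 5 carry 1
  2+2+1 = 5
  7+4 = 3 carry 1
  1+1+1 = 3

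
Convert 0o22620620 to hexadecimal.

Each octal digit is 3 bits: 2=010 2=010 6=110 2=010 0=000 6=110 2=010 0=000.
Group the bits into nibbles: 0100 1011 0010 0001 1001 0000 → 4B2190.

0x4B2190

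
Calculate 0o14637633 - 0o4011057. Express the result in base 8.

0o10626554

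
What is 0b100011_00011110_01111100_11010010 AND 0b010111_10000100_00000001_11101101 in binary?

AND bit by bit (1 only where both bits are 1):
  100011000111100111110011010010
& 010111100001000000000111101101
= 000011000001000000000011000000

0b000011000001000000000011000000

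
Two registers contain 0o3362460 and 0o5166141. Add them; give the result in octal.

0o10550621

Add column by column in base 8, right to left:
  0+1 = 1
  6+4 = 2 carry 1
  4+1+1 = 6
  2+6 = 0 carry 1
  6+6+1 = 5 carry 1
  3+1+1 = 5
  3+5 = 0 carry 1
  final carry 1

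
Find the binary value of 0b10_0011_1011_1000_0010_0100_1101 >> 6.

Right shift by 6: drop the 6 least-significant bits.

0b10001110111000001001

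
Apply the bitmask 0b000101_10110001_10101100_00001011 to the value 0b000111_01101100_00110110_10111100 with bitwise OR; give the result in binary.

0b000111111111011011111010111111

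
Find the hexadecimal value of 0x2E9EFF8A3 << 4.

Shifting left by 4 bits = 1 hex digit: append 1 zero.

0x2E9EFF8A30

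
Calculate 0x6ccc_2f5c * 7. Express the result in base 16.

0x2f9954b84

Multiply each base-16 digit by 7, carrying:
  c×7 = 84 → write 4 carry 5
  5×7+5 = 40 → write 8 carry 2
  f×7+2 = 107 → write b carry 6
  2×7+6 = 20 → write 4 carry 1
  c×7+1 = 85 → write 5 carry 5
  c×7+5 = 89 → write 9 carry 5
  c×7+5 = 89 → write 9 carry 5
  6×7+5 = 47 → write f carry 2
  remaining carry: 2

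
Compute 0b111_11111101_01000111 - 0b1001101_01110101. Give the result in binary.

Subtract column by column in base 2:
  1-1 → 0
  1-0 → 1
  1-1 → 0
  0-0 → 0
  0-1 → 1 (borrow)
  0-1-1 → 0 (borrow)
  1-1-1 → 1 (borrow)
  0-0-1 → 1 (borrow)
  1-1-1 → 1 (borrow)
  0-0-1 → 1 (borrow)
  1-1-1 → 1 (borrow)
  1-1-1 → 1 (borrow)
  1-0-1 → 0
  1-0 → 1
  1-1 → 0
  1-0 → 1
  1-0 → 1
  1-0 → 1
  1-0 → 1

0b1111010111111010010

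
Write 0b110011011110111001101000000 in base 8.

0o633671500

Group the bits in threes: 110 011 011 110 111 001 101 000 000 → 633671500.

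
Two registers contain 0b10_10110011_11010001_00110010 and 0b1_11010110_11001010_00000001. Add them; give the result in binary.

0b100100010101001101100110011

Add column by column in base 2, right to left:
  0+1 = 1
  1+0 = 1
  0+0 = 0
  0+0 = 0
  1+0 = 1
  1+0 = 1
  0+0 = 0
  0+0 = 0
  1+0 = 1
  0+1 = 1
  0+0 = 0
  0+1 = 1
  1+0 = 1
  0+0 = 0
  1+1 = 0 carry 1
  1+1+1 = 1 carry 1
  1+0+1 = 0 carry 1
  1+1+1 = 1 carry 1
  0+1+1 = 0 carry 1
  0+0+1 = 1
  1+1 = 0 carry 1
  1+0+1 = 0 carry 1
  0+1+1 = 0 carry 1
  1+1+1 = 1 carry 1
  0+1+1 = 0 carry 1
  1+0+1 = 0 carry 1
  final carry 1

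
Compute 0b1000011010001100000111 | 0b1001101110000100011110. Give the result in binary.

OR bit by bit (1 where either bit is 1):
  1000011010001100000111
| 1001101110000100011110
= 1001111110001100011111

0b1001111110001100011111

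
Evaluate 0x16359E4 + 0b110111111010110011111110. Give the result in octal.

0x16359E4 = 0o130654744 in octal.
0b110111111010110011111110 = 0o67726376 in octal.
Add column by column in base 8, right to left:
  4+6 = 2 carry 1
  4+7+1 = 4 carry 1
  7+3+1 = 3 carry 1
  4+6+1 = 3 carry 1
  5+2+1 = 0 carry 1
  6+7+1 = 6 carry 1
  0+7+1 = 0 carry 1
  3+6+1 = 2 carry 1
  1+0+1 = 2

0o220603342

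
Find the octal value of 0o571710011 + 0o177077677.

0o771007710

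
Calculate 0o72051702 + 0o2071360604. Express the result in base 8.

Add column by column in base 8, right to left:
  2+4 = 6
  0+0 = 0
  7+6 = 5 carry 1
  1+0+1 = 2
  5+6 = 3 carry 1
  0+3+1 = 4
  2+1 = 3
  7+7 = 6 carry 1
  0+0+1 = 1
  0+2 = 2

0o2163432506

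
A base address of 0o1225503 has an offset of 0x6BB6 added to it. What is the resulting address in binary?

0b1011001011011111001

0o1225503 = 0b1010010101101000011 in binary.
0x6BB6 = 0b110101110110110 in binary.
Add column by column in base 2, right to left:
  1+0 = 1
  1+1 = 0 carry 1
  0+1+1 = 0 carry 1
  0+0+1 = 1
  0+1 = 1
  0+1 = 1
  1+0 = 1
  0+1 = 1
  1+1 = 0 carry 1
  1+1+1 = 1 carry 1
  0+0+1 = 1
  1+1 = 0 carry 1
  0+0+1 = 1
  1+1 = 0 carry 1
  0+1+1 = 0 carry 1
  0+0+1 = 1
  1+0 = 1
  0+0 = 0
  1+0 = 1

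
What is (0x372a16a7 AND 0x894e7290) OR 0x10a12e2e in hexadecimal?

0x11ab3eae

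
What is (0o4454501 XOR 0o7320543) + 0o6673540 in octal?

0o12667602

First 0o4454501 XOR 0o7320543 = 0o3774042.
Add column by column in base 8, right to left:
  2+0 = 2
  4+4 = 0 carry 1
  0+5+1 = 6
  4+3 = 7
  7+7 = 6 carry 1
  7+6+1 = 6 carry 1
  3+6+1 = 2 carry 1
  final carry 1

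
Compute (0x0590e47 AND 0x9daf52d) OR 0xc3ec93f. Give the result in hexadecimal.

0xc7ecd3f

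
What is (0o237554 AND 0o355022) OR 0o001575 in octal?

0o237554 AND 0o355022 = 0o215000.
Then OR with 0o001575.

0o215575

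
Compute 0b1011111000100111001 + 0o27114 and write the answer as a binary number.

0b1100001111110000101

0o27114 = 0b10111001001100 in binary.
Add column by column in base 2, right to left:
  1+0 = 1
  0+0 = 0
  0+1 = 1
  1+1 = 0 carry 1
  1+0+1 = 0 carry 1
  1+0+1 = 0 carry 1
  0+1+1 = 0 carry 1
  0+0+1 = 1
  1+0 = 1
  0+1 = 1
  0+1 = 1
  0+1 = 1
  1+0 = 1
  1+1 = 0 carry 1
  1+0+1 = 0 carry 1
  1+0+1 = 0 carry 1
  1+0+1 = 0 carry 1
  0+0+1 = 1
  1+0 = 1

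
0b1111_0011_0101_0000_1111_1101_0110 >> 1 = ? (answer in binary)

0b111100110101000011111101011

Right shift by 1: drop the 1 least-significant bit.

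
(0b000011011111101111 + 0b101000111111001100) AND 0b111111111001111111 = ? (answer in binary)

Add column by column in base 2, right to left:
  1+0 = 1
  1+0 = 1
  1+1 = 0 carry 1
  1+1+1 = 1 carry 1
  0+0+1 = 1
  1+0 = 1
  1+1 = 0 carry 1
  1+1+1 = 1 carry 1
  1+1+1 = 1 carry 1
  1+1+1 = 1 carry 1
  1+1+1 = 1 carry 1
  0+1+1 = 0 carry 1
  1+0+1 = 0 carry 1
  1+0+1 = 0 carry 1
  0+0+1 = 1
  0+1 = 1
  0+0 = 0
  0+1 = 1
Sum = 0b101100011110111011; now AND with 0b111111111001111111:
  101100011110111011
& 111111111001111111
= 101100011000111011

0b101100011000111011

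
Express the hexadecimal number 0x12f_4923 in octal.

Expand each hex digit to 4 bits: 1=0001 2=0010 f=1111 4=0100 9=1001 2=0010 3=0011.
Group the bits in threes: 001 001 011 110 100 100 100 100 011 → 113644443.

0o113644443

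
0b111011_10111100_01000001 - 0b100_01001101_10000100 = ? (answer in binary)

0b1101110110111010111101

Subtract column by column in base 2:
  1-0 → 1
  0-0 → 0
  0-1 → 1 (borrow)
  0-0-1 → 1 (borrow)
  0-0-1 → 1 (borrow)
  0-0-1 → 1 (borrow)
  1-0-1 → 0
  0-1 → 1 (borrow)
  0-1-1 → 0 (borrow)
  0-0-1 → 1 (borrow)
  1-1-1 → 1 (borrow)
  1-1-1 → 1 (borrow)
  1-0-1 → 0
  1-0 → 1
  0-1 → 1 (borrow)
  1-0-1 → 0
  1-0 → 1
  1-0 → 1
  0-1 → 1 (borrow)
  1-0-1 → 0
  1-0 → 1
  1-0 → 1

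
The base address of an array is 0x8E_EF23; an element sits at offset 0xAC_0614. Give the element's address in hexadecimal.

0x13AF537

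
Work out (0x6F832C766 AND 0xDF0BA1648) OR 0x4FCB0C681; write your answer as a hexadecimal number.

0x4FCB2C6C1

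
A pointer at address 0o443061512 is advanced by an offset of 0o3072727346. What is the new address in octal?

0o3536011060

Add column by column in base 8, right to left:
  2+6 = 0 carry 1
  1+4+1 = 6
  5+3 = 0 carry 1
  1+7+1 = 1 carry 1
  6+2+1 = 1 carry 1
  0+7+1 = 0 carry 1
  3+2+1 = 6
  4+7 = 3 carry 1
  4+0+1 = 5
  0+3 = 3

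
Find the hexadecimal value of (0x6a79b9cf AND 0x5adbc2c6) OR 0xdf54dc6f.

0x6a79b9cf AND 0x5adbc2c6 = 0x4a5980c6.
Then OR with 0xdf54dc6f.

0xdf5ddcef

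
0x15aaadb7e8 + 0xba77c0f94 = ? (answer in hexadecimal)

Add column by column in base 16, right to left:
  8+4 = c
  e+9 = 7 carry 1
  7+f+1 = 7 carry 1
  b+0+1 = c
  d+c = 9 carry 1
  a+7+1 = 2 carry 1
  a+7+1 = 2 carry 1
  a+a+1 = 5 carry 1
  5+b+1 = 1 carry 1
  1+0+1 = 2

0x215229c77c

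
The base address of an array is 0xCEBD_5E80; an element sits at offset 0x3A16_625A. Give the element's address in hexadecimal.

0x108D3C0DA

Add column by column in base 16, right to left:
  0+A = A
  8+5 = D
  E+2 = 0 carry 1
  5+6+1 = C
  D+6 = 3 carry 1
  B+1+1 = D
  E+A = 8 carry 1
  C+3+1 = 0 carry 1
  final carry 1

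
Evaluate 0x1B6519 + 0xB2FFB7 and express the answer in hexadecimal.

0xCE64D0

Add column by column in base 16, right to left:
  9+7 = 0 carry 1
  1+B+1 = D
  5+F = 4 carry 1
  6+F+1 = 6 carry 1
  B+2+1 = E
  1+B = C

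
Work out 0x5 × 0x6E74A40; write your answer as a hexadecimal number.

Multiply each base-16 digit by 5, carrying:
  0×5 = 0 → write 0
  4×5 = 20 → write 4 carry 1
  A×5+1 = 51 → write 3 carry 3
  4×5+3 = 23 → write 7 carry 1
  7×5+1 = 36 → write 4 carry 2
  E×5+2 = 72 → write 8 carry 4
  6×5+4 = 34 → write 2 carry 2
  remaining carry: 2

0x22847340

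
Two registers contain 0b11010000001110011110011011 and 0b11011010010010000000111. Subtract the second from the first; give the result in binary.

Subtract column by column in base 2:
  1-1 → 0
  1-1 → 0
  0-1 → 1 (borrow)
  1-0-1 → 0
  1-0 → 1
  0-0 → 0
  0-0 → 0
  1-0 → 1
  1-0 → 1
  1-0 → 1
  1-1 → 0
  0-0 → 0
  0-0 → 0
  1-1 → 0
  1-0 → 1
  1-0 → 1
  0-1 → 1 (borrow)
  0-0-1 → 1 (borrow)
  0-1-1 → 0 (borrow)
  0-1-1 → 0 (borrow)
  0-0-1 → 1 (borrow)
  0-1-1 → 0 (borrow)
  1-1-1 → 1 (borrow)
  0-0-1 → 1 (borrow)
  1-0-1 → 0
  1-0 → 1

0b10110100111100001110010100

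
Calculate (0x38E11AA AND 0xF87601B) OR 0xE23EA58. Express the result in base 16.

0xFA7EA5A

0x38E11AA AND 0xF87601B = 0x386000A.
Then OR with 0xE23EA58.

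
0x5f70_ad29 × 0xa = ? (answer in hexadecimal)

0x3ba66c39a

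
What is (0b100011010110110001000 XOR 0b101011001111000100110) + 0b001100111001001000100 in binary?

0b10101010010111110010

First 0b100011010110110001000 XOR 0b101011001111000100110 = 0b001000011001110101110.
Add column by column in base 2, right to left:
  0+0 = 0
  1+0 = 1
  1+1 = 0 carry 1
  1+0+1 = 0 carry 1
  0+0+1 = 1
  1+0 = 1
  0+1 = 1
  1+0 = 1
  1+0 = 1
  1+1 = 0 carry 1
  0+0+1 = 1
  0+0 = 0
  1+1 = 0 carry 1
  1+1+1 = 1 carry 1
  0+1+1 = 0 carry 1
  0+0+1 = 1
  0+0 = 0
  0+1 = 1
  1+1 = 0 carry 1
  final carry 1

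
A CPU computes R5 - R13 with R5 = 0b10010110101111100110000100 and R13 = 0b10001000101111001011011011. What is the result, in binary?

0b1110000000011010101001

Subtract column by column in base 2:
  0-1 → 1 (borrow)
  0-1-1 → 0 (borrow)
  1-0-1 → 0
  0-1 → 1 (borrow)
  0-1-1 → 0 (borrow)
  0-0-1 → 1 (borrow)
  0-1-1 → 0 (borrow)
  1-1-1 → 1 (borrow)
  1-0-1 → 0
  0-1 → 1 (borrow)
  0-0-1 → 1 (borrow)
  1-0-1 → 0
  1-1 → 0
  1-1 → 0
  1-1 → 0
  1-1 → 0
  0-0 → 0
  1-1 → 0
  0-0 → 0
  1-0 → 1
  1-0 → 1
  0-1 → 1 (borrow)
  1-0-1 → 0
  0-0 → 0
  0-0 → 0
  1-1 → 0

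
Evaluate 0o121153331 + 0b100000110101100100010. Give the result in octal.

0o125240773

0b100000110101100100010 = 0o4065442 in octal.
Add column by column in base 8, right to left:
  1+2 = 3
  3+4 = 7
  3+4 = 7
  3+5 = 0 carry 1
  5+6+1 = 4 carry 1
  1+0+1 = 2
  1+4 = 5
  2+0 = 2
  1+0 = 1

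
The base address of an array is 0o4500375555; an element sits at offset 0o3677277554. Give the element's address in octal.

Add column by column in base 8, right to left:
  5+4 = 1 carry 1
  5+5+1 = 3 carry 1
  5+5+1 = 3 carry 1
  5+7+1 = 5 carry 1
  7+7+1 = 7 carry 1
  3+2+1 = 6
  0+7 = 7
  0+7 = 7
  5+6 = 3 carry 1
  4+3+1 = 0 carry 1
  final carry 1

0o10377675331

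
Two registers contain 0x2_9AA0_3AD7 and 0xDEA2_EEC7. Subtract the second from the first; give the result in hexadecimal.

0x1BBFD4C10

Subtract column by column in base 16:
  7-7 → 0
  D-C → 1
  A-E → C (borrow)
  3-E-1 → 4 (borrow)
  0-2-1 → D (borrow)
  A-A-1 → F (borrow)
  A-E-1 → B (borrow)
  9-D-1 → B (borrow)
  2-0-1 → 1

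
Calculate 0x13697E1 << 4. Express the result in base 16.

0x13697E10

Shifting left by 4 bits = 1 hex digit: append 1 zero.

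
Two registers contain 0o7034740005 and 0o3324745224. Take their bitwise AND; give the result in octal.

0o3024740004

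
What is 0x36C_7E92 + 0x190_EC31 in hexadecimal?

0x4FD6AC3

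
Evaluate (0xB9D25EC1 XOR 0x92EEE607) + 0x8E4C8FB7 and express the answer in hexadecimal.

First 0xB9D25EC1 XOR 0x92EEE607 = 0x2B3CB8C6.
Add column by column in base 16, right to left:
  6+7 = D
  C+B = 7 carry 1
  8+F+1 = 8 carry 1
  B+8+1 = 4 carry 1
  C+C+1 = 9 carry 1
  3+4+1 = 8
  B+E = 9 carry 1
  2+8+1 = B

0xB989487D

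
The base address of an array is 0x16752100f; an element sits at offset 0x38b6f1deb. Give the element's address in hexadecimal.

0x4f2c12dfa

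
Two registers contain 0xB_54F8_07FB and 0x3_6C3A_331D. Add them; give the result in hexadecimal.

Add column by column in base 16, right to left:
  B+D = 8 carry 1
  F+1+1 = 1 carry 1
  7+3+1 = B
  0+3 = 3
  8+A = 2 carry 1
  F+3+1 = 3 carry 1
  4+C+1 = 1 carry 1
  5+6+1 = C
  B+3 = E

0xEC1323B18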